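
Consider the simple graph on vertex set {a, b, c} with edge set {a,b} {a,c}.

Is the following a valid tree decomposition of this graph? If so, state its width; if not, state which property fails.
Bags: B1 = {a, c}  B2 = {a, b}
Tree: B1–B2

Yes; width 1.

Every vertex of G appears in some bag (union = {a, b, c}); every edge is covered by a bag; and for each vertex v the set of bags containing v is connected in the bag tree. The decomposition is therefore valid. The largest bag has 2 vertices, so the width is 1.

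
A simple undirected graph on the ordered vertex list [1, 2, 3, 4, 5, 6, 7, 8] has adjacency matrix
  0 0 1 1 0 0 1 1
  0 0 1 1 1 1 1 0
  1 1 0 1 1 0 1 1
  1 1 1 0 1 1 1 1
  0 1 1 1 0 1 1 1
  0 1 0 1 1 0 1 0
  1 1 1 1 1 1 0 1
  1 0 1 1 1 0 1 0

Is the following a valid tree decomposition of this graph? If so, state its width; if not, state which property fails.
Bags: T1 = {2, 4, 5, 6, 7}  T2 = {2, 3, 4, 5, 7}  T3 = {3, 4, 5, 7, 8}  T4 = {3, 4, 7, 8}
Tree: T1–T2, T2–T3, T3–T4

No — vertex 1 appears in no bag.

A tree decomposition must satisfy three properties: every vertex lies in some bag; for every edge, both endpoints lie together in some bag; and for every vertex, the bags containing it form a connected subtree. Here vertex 1 appears in no bag, so the decomposition is invalid.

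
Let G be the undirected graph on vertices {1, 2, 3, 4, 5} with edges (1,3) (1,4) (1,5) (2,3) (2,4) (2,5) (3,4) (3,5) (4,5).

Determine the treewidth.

A width-3 tree decomposition is:
Bags: B1 = {2, 3, 4, 5}  B2 = {1, 3, 4, 5}
Tree: B1–B2
Each bag holds 4 vertices, so the decomposition has width 3, which upper-bounds the treewidth. Conversely, {1, 3, 4, 5} is a clique of size 4, and the vertices of any clique must share a bag in every tree decomposition; so some bag has ≥ 4 vertices and tw(G) ≥ 3. The upper and lower bounds meet at 3, so that is the treewidth.

3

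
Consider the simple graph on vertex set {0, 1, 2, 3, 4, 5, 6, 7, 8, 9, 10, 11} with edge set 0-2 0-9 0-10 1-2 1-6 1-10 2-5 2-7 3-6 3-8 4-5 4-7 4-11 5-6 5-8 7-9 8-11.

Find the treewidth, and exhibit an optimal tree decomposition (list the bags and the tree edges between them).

Each bag holds 4 vertices, so the decomposition has width 3, which upper-bounds the treewidth. For the lower bound: the 4 vertex sets {3,8,11}, {6}, {5}, {1,2,4,7} are disjoint, each induces a connected subgraph, and every pair is joined by at least one edge of G. Contracting each set to a single vertex therefore yields K_{4} as a minor, and since treewidth is minor-monotone, tw(G) ≥ tw(K_{4}) = 3. Hence tw(G) = 3 exactly.

Treewidth 3.
One optimal decomposition is:
Bags: B1 = {3, 6, 8, 11}  B2 = {5, 6, 8, 11}  B3 = {4, 5, 6, 11}  B4 = {1, 4, 5, 6}  B5 = {1, 2, 4, 5}  B6 = {1, 2, 4, 7}  B7 = {1, 2, 7, 10}  B8 = {0, 2, 7, 10}  B9 = {0, 7, 9, 10}
Tree: B1–B2, B2–B3, B3–B4, B4–B5, B5–B6, B6–B7, B7–B8, B8–B9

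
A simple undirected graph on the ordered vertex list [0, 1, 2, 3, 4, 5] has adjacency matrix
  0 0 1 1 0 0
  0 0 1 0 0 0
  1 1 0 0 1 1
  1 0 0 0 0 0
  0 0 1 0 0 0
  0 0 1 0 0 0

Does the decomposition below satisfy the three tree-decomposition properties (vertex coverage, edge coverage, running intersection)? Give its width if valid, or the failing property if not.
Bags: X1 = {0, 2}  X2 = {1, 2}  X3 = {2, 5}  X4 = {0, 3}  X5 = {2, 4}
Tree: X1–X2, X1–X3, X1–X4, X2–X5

Yes; width 1.

Vertex coverage: the bags together contain {0, 1, 2, 3, 4, 5}, the full vertex set. Edge coverage: each edge of G has both endpoints in at least one bag. Running intersection: for every vertex, the bags containing it form a connected subtree. All three properties hold, so this is a valid tree decomposition of width max|bag| − 1 = 1, and hence tw(G) ≤ 1.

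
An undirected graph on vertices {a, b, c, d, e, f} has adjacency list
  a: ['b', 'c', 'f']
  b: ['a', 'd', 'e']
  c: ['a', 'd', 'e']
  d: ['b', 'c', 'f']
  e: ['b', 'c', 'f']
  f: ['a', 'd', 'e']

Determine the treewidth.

3

A width-3 tree decomposition is:
Bags: B1 = {b, c, e, f}  B2 = {a, b, c, f}  B3 = {b, c, d, f}
Tree: B1–B2, B2–B3
Each bag holds 4 vertices, so the decomposition has width 3, which upper-bounds the treewidth. For the lower bound: the 4 vertex sets {e,f}, {a,c}, {b}, {d} are disjoint, each induces a connected subgraph, and every pair is joined by at least one edge of G. Contracting each set to a single vertex therefore yields K_{4} as a minor, and since treewidth is minor-monotone, tw(G) ≥ tw(K_{4}) = 3. Therefore the treewidth is 3.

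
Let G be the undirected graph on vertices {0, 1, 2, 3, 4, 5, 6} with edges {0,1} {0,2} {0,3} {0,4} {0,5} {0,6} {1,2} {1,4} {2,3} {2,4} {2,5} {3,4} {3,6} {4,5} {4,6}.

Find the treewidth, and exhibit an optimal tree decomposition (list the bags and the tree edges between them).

Treewidth 3.
One such decomposition:
Bags: B1 = {0, 1, 2, 4}  B2 = {0, 2, 4, 5}  B3 = {0, 2, 3, 4}  B4 = {0, 3, 4, 6}
Tree: B1–B2, B1–B3, B3–B4

Every bag has size at most 4, so the width is 4 − 1 = 3 and tw(G) ≤ 3. For the lower bound, the 4 vertices {0, 1, 2, 4} are pairwise adjacent, and any tree decomposition puts a clique entirely inside one bag — forcing width ≥ 3. Therefore the treewidth is 3.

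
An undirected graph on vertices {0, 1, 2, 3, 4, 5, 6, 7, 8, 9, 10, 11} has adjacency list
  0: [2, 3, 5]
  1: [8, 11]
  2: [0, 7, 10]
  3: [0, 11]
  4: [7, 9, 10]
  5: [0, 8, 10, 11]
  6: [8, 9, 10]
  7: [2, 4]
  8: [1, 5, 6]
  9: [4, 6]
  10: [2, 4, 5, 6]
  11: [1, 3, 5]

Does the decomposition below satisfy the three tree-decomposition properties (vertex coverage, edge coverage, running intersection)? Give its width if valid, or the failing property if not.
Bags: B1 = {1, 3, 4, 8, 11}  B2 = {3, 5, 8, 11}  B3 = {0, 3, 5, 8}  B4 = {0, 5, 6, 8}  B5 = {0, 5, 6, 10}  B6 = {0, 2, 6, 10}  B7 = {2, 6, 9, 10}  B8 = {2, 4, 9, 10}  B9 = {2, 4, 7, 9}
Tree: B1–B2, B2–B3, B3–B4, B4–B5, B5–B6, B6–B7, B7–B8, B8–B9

No — bags containing vertex 4 are not connected in the tree.

A tree decomposition must satisfy three properties: every vertex lies in some bag; for every edge, both endpoints lie together in some bag; and for every vertex, the bags containing it form a connected subtree. Here bags containing vertex 4 are not connected in the tree, so the decomposition is invalid.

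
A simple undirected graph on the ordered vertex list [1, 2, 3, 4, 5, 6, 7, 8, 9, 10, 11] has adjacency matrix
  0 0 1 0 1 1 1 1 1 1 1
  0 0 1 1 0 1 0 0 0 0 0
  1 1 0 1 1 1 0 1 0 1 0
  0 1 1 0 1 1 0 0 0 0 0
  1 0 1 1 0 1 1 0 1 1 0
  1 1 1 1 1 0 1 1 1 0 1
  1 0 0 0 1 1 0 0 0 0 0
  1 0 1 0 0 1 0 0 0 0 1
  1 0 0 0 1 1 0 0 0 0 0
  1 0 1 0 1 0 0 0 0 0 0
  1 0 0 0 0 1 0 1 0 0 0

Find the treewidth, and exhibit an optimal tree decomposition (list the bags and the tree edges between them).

Treewidth 3.
One such decomposition:
Bags: B1 = {1, 3, 6, 8}  B2 = {1, 3, 5, 6}  B3 = {1, 5, 6, 9}  B4 = {1, 3, 5, 10}  B5 = {3, 4, 5, 6}  B6 = {1, 5, 6, 7}  B7 = {1, 6, 8, 11}  B8 = {2, 3, 4, 6}
Tree: B1–B2, B2–B3, B2–B4, B2–B5, B2–B6, B1–B7, B5–B8

Every bag has size at most 4, so the width is 4 − 1 = 3 and tw(G) ≤ 3. Conversely, {1, 3, 5, 10} is a clique of size 4, and the vertices of any clique must share a bag in every tree decomposition; so some bag has ≥ 4 vertices and tw(G) ≥ 3. Combining the bounds, tw(G) = 3.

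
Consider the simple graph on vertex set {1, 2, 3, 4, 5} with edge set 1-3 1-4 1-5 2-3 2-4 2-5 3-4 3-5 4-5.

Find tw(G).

A width-3 tree decomposition is:
Bags: B1 = {2, 3, 4, 5}  B2 = {1, 3, 4, 5}
Tree: B1–B2
Every bag has size at most 4, so the width is 4 − 1 = 3 and tw(G) ≤ 3. On the other hand G contains the 4-clique {1, 3, 4, 5}. A clique must lie in a single bag of any decomposition, so no decomposition can have width below 3. Therefore the treewidth is 3.

3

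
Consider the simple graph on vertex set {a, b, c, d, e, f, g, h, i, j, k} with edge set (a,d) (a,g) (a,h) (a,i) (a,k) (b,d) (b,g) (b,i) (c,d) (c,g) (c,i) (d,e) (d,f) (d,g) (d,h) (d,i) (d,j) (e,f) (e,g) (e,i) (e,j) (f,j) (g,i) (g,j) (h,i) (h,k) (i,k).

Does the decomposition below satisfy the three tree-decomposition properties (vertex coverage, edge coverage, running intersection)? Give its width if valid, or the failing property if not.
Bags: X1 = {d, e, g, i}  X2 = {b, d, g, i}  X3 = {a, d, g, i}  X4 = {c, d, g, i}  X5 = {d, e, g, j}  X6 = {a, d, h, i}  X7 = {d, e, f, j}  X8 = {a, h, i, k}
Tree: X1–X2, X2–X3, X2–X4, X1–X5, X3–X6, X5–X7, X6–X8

Yes; width 3.

Every vertex of G appears in some bag (union = {a, b, c, d, e, f, g, h, i, j, k}); every edge is covered by a bag; and for each vertex v the set of bags containing v is connected in the bag tree. The decomposition is therefore valid. The largest bag has 4 vertices, so the width is 3.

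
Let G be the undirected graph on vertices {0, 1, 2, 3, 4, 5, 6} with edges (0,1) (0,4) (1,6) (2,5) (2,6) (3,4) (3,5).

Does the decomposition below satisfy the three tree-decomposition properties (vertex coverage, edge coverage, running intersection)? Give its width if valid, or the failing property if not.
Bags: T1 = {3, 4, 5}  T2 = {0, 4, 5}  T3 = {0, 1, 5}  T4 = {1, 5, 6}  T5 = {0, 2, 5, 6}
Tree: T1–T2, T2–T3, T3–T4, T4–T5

No — bags containing vertex 0 are not connected in the tree.

A tree decomposition must satisfy three properties: every vertex lies in some bag; for every edge, both endpoints lie together in some bag; and for every vertex, the bags containing it form a connected subtree. Here bags containing vertex 0 are not connected in the tree, so the decomposition is invalid.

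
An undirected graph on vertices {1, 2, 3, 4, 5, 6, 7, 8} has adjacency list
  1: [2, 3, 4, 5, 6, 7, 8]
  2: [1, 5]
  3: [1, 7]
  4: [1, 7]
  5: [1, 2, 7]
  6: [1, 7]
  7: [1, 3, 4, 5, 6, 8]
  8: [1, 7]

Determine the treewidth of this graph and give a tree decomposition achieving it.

The largest bag has 3 vertices, giving width 2; this decomposition certifies tw(G) ≤ 2. Conversely, {1, 2, 5} is a clique of size 3, and the vertices of any clique must share a bag in every tree decomposition; so some bag has ≥ 3 vertices and tw(G) ≥ 2. Therefore the treewidth is 2.

Treewidth 2.
One optimal decomposition is:
Bags: B1 = {1, 3, 7}  B2 = {1, 5, 7}  B3 = {1, 4, 7}  B4 = {1, 7, 8}  B5 = {1, 6, 7}  B6 = {1, 2, 5}
Tree: B1–B2, B1–B3, B2–B4, B2–B5, B2–B6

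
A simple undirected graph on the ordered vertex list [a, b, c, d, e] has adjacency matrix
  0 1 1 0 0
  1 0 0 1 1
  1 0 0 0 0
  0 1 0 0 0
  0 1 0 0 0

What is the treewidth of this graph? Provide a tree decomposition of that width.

Treewidth 1.
One optimal decomposition is:
Bags: B1 = {b, d}  B2 = {b, e}  B3 = {a, b}  B4 = {a, c}
Tree: B1–B2, B1–B3, B3–B4

Every bag has size at most 2, so the width is 2 − 1 = 1 and tw(G) ≤ 1. Any graph with an edge has treewidth ≥ 1, and G has the edge b–d. Therefore the treewidth is 1.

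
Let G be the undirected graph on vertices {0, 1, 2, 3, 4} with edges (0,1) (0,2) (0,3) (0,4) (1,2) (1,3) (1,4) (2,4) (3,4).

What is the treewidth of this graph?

A width-3 tree decomposition is:
Bags: B1 = {0, 1, 2, 4}  B2 = {0, 1, 3, 4}
Tree: B1–B2
Every bag has size at most 4, so the width is 4 − 1 = 3 and tw(G) ≤ 3. Conversely, {0, 1, 2, 4} is a clique of size 4, and the vertices of any clique must share a bag in every tree decomposition; so some bag has ≥ 4 vertices and tw(G) ≥ 3. Therefore the treewidth is 3.

3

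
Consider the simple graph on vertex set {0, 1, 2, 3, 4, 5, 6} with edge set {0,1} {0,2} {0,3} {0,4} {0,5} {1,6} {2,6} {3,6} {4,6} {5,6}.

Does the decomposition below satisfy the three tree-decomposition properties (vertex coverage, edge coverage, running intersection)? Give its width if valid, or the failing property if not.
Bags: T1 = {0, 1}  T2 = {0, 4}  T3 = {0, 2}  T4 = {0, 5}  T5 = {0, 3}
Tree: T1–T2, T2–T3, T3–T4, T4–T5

No — vertex 6 appears in no bag.

A tree decomposition must satisfy three properties: every vertex lies in some bag; for every edge, both endpoints lie together in some bag; and for every vertex, the bags containing it form a connected subtree. Here vertex 6 appears in no bag, so the decomposition is invalid.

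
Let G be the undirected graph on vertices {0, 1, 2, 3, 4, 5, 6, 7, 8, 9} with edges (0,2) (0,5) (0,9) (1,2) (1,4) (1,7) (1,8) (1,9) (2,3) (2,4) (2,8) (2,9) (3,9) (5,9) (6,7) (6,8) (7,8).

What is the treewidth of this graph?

A width-2 tree decomposition is:
Bags: B1 = {2, 3, 9}  B2 = {1, 2, 9}  B3 = {0, 2, 9}  B4 = {1, 2, 4}  B5 = {1, 2, 8}  B6 = {1, 7, 8}  B7 = {0, 5, 9}  B8 = {6, 7, 8}
Tree: B1–B2, B1–B3, B2–B4, B2–B5, B5–B6, B3–B7, B6–B8
Every bag has size at most 3, so the width is 3 − 1 = 2 and tw(G) ≤ 2. Conversely, {0, 2, 9} is a clique of size 3, and the vertices of any clique must share a bag in every tree decomposition; so some bag has ≥ 3 vertices and tw(G) ≥ 2. The upper and lower bounds meet at 2, so that is the treewidth.

2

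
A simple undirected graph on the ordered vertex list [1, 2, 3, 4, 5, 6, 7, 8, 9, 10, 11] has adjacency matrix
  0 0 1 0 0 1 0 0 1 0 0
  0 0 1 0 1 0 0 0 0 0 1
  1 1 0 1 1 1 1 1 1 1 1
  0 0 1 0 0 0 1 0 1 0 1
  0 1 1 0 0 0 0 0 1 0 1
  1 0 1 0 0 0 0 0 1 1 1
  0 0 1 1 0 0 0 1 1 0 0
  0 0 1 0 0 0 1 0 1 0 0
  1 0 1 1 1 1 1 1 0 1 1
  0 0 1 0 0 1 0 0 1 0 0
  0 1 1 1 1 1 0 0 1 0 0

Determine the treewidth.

3

A width-3 tree decomposition is:
Bags: B1 = {3, 6, 9, 10}  B2 = {3, 6, 9, 11}  B3 = {1, 3, 6, 9}  B4 = {3, 5, 9, 11}  B5 = {3, 4, 9, 11}  B6 = {2, 3, 5, 11}  B7 = {3, 4, 7, 9}  B8 = {3, 7, 8, 9}
Tree: B1–B2, B1–B3, B2–B4, B4–B5, B4–B6, B5–B7, B7–B8
The largest bag has 4 vertices, giving width 3; this decomposition certifies tw(G) ≤ 3. On the other hand G contains the 4-clique {3, 4, 9, 11}. A clique must lie in a single bag of any decomposition, so no decomposition can have width below 3. Combining the bounds, tw(G) = 3.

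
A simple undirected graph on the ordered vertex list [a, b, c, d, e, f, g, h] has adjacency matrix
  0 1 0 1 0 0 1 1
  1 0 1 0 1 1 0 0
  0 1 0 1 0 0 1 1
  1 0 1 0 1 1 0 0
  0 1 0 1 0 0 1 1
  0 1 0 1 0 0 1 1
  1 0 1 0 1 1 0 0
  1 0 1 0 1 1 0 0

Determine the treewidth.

4

A width-4 tree decomposition is:
Bags: B1 = {b, d, e, g, h}  B2 = {a, b, d, g, h}  B3 = {b, c, d, g, h}  B4 = {b, d, f, g, h}
Tree: B1–B2, B2–B3, B3–B4
Every bag has size at most 5, so the width is 5 − 1 = 4 and tw(G) ≤ 4. For the lower bound: the 5 vertex sets {e,h}, {a,b}, {c,g}, {d}, {f} are disjoint, each induces a connected subgraph, and every pair is joined by at least one edge of G. Contracting each set to a single vertex therefore yields K_{5} as a minor, and since treewidth is minor-monotone, tw(G) ≥ tw(K_{5}) = 4. Combining the bounds, tw(G) = 4.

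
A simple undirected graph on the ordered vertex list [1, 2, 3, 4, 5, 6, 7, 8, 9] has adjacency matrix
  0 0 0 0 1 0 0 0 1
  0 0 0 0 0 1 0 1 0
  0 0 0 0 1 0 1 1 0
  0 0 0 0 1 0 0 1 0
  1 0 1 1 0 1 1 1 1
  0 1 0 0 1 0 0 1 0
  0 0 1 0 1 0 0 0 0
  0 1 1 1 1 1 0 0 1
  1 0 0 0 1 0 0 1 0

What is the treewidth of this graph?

A width-2 tree decomposition is:
Bags: B1 = {5, 8, 9}  B2 = {3, 5, 8}  B3 = {5, 6, 8}  B4 = {2, 6, 8}  B5 = {1, 5, 9}  B6 = {3, 5, 7}  B7 = {4, 5, 8}
Tree: B1–B2, B2–B3, B3–B4, B1–B5, B2–B6, B1–B7
Every bag has size at most 3, so the width is 3 − 1 = 2 and tw(G) ≤ 2. Conversely, {2, 6, 8} is a clique of size 3, and the vertices of any clique must share a bag in every tree decomposition; so some bag has ≥ 3 vertices and tw(G) ≥ 2. The upper and lower bounds meet at 2, so that is the treewidth.

2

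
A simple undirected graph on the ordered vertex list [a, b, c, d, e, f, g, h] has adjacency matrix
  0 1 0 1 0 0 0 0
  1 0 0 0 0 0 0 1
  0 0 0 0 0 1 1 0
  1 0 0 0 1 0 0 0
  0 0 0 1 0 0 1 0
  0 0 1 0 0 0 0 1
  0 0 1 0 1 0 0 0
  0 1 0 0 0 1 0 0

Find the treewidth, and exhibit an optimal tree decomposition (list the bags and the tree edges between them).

Treewidth 2.
One optimal decomposition is:
Bags: B1 = {b, f, h}  B2 = {b, c, f}  B3 = {b, c, g}  B4 = {b, e, g}  B5 = {b, d, e}  B6 = {a, b, d}
Tree: B1–B2, B2–B3, B3–B4, B4–B5, B5–B6

The largest bag has 3 vertices, giving width 2; this decomposition certifies tw(G) ≤ 2. The edges b–h–f–c–g–e–d–a–b form a cycle, so G is not a tree and its treewidth is at least 2. Combining the bounds, tw(G) = 2.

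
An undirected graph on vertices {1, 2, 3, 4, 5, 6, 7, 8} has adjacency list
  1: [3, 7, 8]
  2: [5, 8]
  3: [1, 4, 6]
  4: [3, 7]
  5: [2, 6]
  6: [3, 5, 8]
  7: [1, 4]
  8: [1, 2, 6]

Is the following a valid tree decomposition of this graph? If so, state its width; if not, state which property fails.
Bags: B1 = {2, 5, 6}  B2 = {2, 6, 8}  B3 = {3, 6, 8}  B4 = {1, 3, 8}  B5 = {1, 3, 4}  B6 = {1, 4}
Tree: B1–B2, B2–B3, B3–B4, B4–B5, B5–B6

A tree decomposition must satisfy three properties: every vertex lies in some bag; for every edge, both endpoints lie together in some bag; and for every vertex, the bags containing it form a connected subtree. Here vertex 7 appears in no bag, so the decomposition is invalid.

No — vertex 7 appears in no bag.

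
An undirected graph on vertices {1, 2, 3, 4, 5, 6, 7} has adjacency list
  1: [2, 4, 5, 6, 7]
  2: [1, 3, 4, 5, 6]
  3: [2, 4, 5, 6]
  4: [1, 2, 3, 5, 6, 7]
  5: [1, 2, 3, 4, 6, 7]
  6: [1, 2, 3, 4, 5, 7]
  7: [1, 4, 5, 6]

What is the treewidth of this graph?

A width-4 tree decomposition is:
Bags: B1 = {1, 2, 4, 5, 6}  B2 = {2, 3, 4, 5, 6}  B3 = {1, 4, 5, 6, 7}
Tree: B1–B2, B1–B3
Every bag has size at most 5, so the width is 5 − 1 = 4 and tw(G) ≤ 4. On the other hand G contains the 5-clique {1, 2, 4, 5, 6}. A clique must lie in a single bag of any decomposition, so no decomposition can have width below 4. Therefore the treewidth is 4.

4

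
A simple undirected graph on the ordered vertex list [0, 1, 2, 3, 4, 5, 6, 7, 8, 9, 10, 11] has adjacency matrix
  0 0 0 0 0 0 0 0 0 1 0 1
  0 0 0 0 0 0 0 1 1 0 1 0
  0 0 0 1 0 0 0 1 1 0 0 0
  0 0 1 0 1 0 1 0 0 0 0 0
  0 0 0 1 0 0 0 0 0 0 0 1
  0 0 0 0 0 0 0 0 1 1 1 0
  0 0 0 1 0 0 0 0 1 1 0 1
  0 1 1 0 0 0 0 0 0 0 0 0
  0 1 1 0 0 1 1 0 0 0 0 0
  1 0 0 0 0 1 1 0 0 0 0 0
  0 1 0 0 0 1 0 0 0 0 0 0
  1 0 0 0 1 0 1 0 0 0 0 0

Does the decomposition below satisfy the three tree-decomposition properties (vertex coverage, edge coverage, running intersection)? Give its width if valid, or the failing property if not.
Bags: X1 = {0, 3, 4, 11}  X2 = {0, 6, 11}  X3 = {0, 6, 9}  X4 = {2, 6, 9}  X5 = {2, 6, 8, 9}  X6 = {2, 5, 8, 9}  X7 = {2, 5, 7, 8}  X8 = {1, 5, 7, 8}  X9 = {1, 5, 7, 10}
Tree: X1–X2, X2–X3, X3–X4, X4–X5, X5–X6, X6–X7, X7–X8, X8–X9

A tree decomposition must satisfy three properties: every vertex lies in some bag; for every edge, both endpoints lie together in some bag; and for every vertex, the bags containing it form a connected subtree. Here edge (3,6) lies in no bag, so the decomposition is invalid.

No — edge (3,6) lies in no bag.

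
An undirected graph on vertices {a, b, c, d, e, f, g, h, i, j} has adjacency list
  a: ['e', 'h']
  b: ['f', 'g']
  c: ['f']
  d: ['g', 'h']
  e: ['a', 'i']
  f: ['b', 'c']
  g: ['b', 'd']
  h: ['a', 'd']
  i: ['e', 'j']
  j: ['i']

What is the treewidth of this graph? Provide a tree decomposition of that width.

The largest bag has 2 vertices, giving width 1; this decomposition certifies tw(G) ≤ 1. Any graph with an edge has treewidth ≥ 1, and G has the edge j–i. Therefore the treewidth is 1.

Treewidth 1.
One such decomposition:
Bags: B1 = {i, j}  B2 = {e, i}  B3 = {a, e}  B4 = {a, h}  B5 = {d, h}  B6 = {d, g}  B7 = {b, g}  B8 = {b, f}  B9 = {c, f}
Tree: B1–B2, B2–B3, B3–B4, B4–B5, B5–B6, B6–B7, B7–B8, B8–B9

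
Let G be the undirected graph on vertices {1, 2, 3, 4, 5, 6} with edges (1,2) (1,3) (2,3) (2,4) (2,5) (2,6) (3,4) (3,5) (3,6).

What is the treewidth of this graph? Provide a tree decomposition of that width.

The largest bag has 3 vertices, giving width 2; this decomposition certifies tw(G) ≤ 2. Conversely, {1, 2, 3} is a clique of size 3, and the vertices of any clique must share a bag in every tree decomposition; so some bag has ≥ 3 vertices and tw(G) ≥ 2. Combining the bounds, tw(G) = 2.

Treewidth 2.
One optimal decomposition is:
Bags: B1 = {2, 3, 5}  B2 = {2, 3, 6}  B3 = {1, 2, 3}  B4 = {2, 3, 4}
Tree: B1–B2, B1–B3, B2–B4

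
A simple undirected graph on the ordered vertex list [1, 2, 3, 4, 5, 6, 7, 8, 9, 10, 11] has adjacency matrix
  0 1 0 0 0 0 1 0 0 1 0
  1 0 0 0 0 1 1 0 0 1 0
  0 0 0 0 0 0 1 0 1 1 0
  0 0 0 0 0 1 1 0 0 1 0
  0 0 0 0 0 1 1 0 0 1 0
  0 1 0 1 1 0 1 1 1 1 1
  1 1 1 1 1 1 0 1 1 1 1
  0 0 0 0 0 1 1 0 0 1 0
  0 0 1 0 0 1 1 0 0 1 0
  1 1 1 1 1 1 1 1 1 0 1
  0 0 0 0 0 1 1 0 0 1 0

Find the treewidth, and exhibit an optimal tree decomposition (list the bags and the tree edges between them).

The largest bag has 4 vertices, giving width 3; this decomposition certifies tw(G) ≤ 3. On the other hand G contains the 4-clique {1, 2, 7, 10}. A clique must lie in a single bag of any decomposition, so no decomposition can have width below 3. Hence tw(G) = 3 exactly.

Treewidth 3.
One optimal decomposition is:
Bags: B1 = {4, 6, 7, 10}  B2 = {6, 7, 8, 10}  B3 = {6, 7, 9, 10}  B4 = {3, 7, 9, 10}  B5 = {6, 7, 10, 11}  B6 = {2, 6, 7, 10}  B7 = {5, 6, 7, 10}  B8 = {1, 2, 7, 10}
Tree: B1–B2, B2–B3, B3–B4, B3–B5, B1–B6, B5–B7, B6–B8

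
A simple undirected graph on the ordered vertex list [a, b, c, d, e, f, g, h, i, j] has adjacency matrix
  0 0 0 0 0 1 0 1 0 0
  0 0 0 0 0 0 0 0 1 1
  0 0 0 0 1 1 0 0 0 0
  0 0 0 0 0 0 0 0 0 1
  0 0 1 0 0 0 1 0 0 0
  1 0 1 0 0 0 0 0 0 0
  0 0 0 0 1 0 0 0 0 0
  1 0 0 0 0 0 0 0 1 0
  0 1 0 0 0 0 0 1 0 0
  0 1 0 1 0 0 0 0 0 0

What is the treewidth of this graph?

1

A width-1 tree decomposition is:
Bags: B1 = {d, j}  B2 = {b, j}  B3 = {b, i}  B4 = {h, i}  B5 = {a, h}  B6 = {a, f}  B7 = {c, f}  B8 = {c, e}  B9 = {e, g}
Tree: B1–B2, B2–B3, B3–B4, B4–B5, B5–B6, B6–B7, B7–B8, B8–B9
The largest bag has 2 vertices, giving width 1; this decomposition certifies tw(G) ≤ 1. Since G has at least one edge (e.g. d–j), it is not an edgeless graph, so tw(G) ≥ 1. Therefore the treewidth is 1.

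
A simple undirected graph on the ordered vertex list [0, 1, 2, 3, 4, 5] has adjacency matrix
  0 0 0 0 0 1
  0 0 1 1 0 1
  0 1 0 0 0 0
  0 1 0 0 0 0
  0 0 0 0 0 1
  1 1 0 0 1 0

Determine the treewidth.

1

A width-1 tree decomposition is:
Bags: B1 = {0, 5}  B2 = {1, 5}  B3 = {1, 2}  B4 = {4, 5}  B5 = {1, 3}
Tree: B1–B2, B2–B3, B2–B4, B3–B5
Each bag holds 2 vertices, so the decomposition has width 1, which upper-bounds the treewidth. Since G has at least one edge (e.g. 5–0), it is not an edgeless graph, so tw(G) ≥ 1. Combining the bounds, tw(G) = 1.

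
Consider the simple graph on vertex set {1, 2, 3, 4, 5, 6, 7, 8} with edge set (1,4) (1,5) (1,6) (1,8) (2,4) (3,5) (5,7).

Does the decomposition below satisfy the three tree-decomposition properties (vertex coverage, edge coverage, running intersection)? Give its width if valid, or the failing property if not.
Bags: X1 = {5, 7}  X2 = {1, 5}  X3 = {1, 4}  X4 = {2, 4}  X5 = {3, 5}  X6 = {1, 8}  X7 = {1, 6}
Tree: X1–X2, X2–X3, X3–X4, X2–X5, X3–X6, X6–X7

Yes; width 1.

Every vertex of G appears in some bag (union = {1, 2, 3, 4, 5, 6, 7, 8}); every edge is covered by a bag; and for each vertex v the set of bags containing v is connected in the bag tree. The decomposition is therefore valid. The largest bag has 2 vertices, so the width is 1.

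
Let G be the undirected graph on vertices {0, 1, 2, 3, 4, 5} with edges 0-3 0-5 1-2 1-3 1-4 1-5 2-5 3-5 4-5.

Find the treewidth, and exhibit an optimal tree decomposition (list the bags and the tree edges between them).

Treewidth 2.
One such decomposition:
Bags: B1 = {1, 3, 5}  B2 = {0, 3, 5}  B3 = {1, 2, 5}  B4 = {1, 4, 5}
Tree: B1–B2, B1–B3, B1–B4

The largest bag has 3 vertices, giving width 2; this decomposition certifies tw(G) ≤ 2. Conversely, {0, 3, 5} is a clique of size 3, and the vertices of any clique must share a bag in every tree decomposition; so some bag has ≥ 3 vertices and tw(G) ≥ 2. The upper and lower bounds meet at 2, so that is the treewidth.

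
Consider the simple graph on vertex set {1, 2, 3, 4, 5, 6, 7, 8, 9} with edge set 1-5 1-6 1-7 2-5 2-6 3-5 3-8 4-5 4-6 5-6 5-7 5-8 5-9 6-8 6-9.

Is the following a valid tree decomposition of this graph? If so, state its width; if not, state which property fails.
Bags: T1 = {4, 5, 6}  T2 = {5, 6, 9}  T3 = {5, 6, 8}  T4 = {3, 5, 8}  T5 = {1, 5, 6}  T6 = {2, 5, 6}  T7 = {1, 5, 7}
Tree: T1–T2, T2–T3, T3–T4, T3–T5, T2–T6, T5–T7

Yes; width 2.

Every vertex of G appears in some bag (union = {1, 2, 3, 4, 5, 6, 7, 8, 9}); every edge is covered by a bag; and for each vertex v the set of bags containing v is connected in the bag tree. The decomposition is therefore valid. The largest bag has 3 vertices, so the width is 2.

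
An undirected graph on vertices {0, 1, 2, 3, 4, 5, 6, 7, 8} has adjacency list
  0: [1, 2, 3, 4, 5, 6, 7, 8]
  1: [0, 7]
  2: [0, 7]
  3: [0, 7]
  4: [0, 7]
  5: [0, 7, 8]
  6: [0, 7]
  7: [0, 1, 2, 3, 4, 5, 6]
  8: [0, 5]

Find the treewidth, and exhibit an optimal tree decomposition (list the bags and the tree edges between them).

The largest bag has 3 vertices, giving width 2; this decomposition certifies tw(G) ≤ 2. For the lower bound, the 3 vertices {0, 5, 8} are pairwise adjacent, and any tree decomposition puts a clique entirely inside one bag — forcing width ≥ 2. The upper and lower bounds meet at 2, so that is the treewidth.

Treewidth 2.
One such decomposition:
Bags: B1 = {0, 5, 7}  B2 = {0, 1, 7}  B3 = {0, 2, 7}  B4 = {0, 4, 7}  B5 = {0, 3, 7}  B6 = {0, 6, 7}  B7 = {0, 5, 8}
Tree: B1–B2, B2–B3, B2–B4, B1–B5, B4–B6, B1–B7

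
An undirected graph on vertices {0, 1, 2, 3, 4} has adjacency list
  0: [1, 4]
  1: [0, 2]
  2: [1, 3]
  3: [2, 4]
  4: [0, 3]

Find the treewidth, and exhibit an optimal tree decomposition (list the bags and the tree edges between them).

Treewidth 2.
Bags: B1 = {1, 2, 3}  B2 = {1, 3, 4}  B3 = {0, 1, 4}
Tree: B1–B2, B2–B3

Every bag has size at most 3, so the width is 3 − 1 = 2 and tw(G) ≤ 2. Since 1–2–3–4–0–1 is a cycle in G, G is not acyclic. Forests are exactly the graphs of treewidth ≤ 1, so tw(G) ≥ 2. The upper and lower bounds meet at 2, so that is the treewidth.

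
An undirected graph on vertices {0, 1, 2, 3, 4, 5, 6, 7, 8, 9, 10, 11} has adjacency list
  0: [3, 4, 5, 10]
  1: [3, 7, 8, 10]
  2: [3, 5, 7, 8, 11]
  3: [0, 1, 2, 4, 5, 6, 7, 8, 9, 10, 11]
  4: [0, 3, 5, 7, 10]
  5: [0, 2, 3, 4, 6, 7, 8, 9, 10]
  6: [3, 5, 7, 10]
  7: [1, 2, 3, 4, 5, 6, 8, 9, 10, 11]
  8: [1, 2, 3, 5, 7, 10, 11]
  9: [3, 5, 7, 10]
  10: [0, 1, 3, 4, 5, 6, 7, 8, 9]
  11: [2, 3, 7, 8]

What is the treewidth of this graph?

4

A width-4 tree decomposition is:
Bags: B1 = {3, 5, 7, 8, 10}  B2 = {2, 3, 5, 7, 8}  B3 = {3, 4, 5, 7, 10}  B4 = {2, 3, 7, 8, 11}  B5 = {3, 5, 7, 9, 10}  B6 = {1, 3, 7, 8, 10}  B7 = {3, 5, 6, 7, 10}  B8 = {0, 3, 4, 5, 10}
Tree: B1–B2, B1–B3, B2–B4, B1–B5, B1–B6, B5–B7, B3–B8
The largest bag has 5 vertices, giving width 4; this decomposition certifies tw(G) ≤ 4. On the other hand G contains the 5-clique {0, 3, 4, 5, 10}. A clique must lie in a single bag of any decomposition, so no decomposition can have width below 4. The upper and lower bounds meet at 4, so that is the treewidth.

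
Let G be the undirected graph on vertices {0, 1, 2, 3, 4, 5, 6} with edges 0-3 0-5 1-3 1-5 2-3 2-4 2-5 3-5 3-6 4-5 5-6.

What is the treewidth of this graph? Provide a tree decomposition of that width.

Treewidth 2.
Bags: B1 = {1, 3, 5}  B2 = {0, 3, 5}  B3 = {2, 3, 5}  B4 = {2, 4, 5}  B5 = {3, 5, 6}
Tree: B1–B2, B2–B3, B3–B4, B2–B5

The largest bag has 3 vertices, giving width 2; this decomposition certifies tw(G) ≤ 2. For the lower bound, the 3 vertices {0, 3, 5} are pairwise adjacent, and any tree decomposition puts a clique entirely inside one bag — forcing width ≥ 2. Therefore the treewidth is 2.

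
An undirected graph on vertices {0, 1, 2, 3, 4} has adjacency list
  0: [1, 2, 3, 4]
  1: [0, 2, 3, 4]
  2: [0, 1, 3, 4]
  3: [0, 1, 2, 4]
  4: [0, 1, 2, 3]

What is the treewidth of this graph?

A width-4 tree decomposition is:
Bags: B1 = {0, 1, 2, 3, 4}
Tree: (single bag)
With just one bag of size 5, the width is 5 − 1 = 4, so tw(G) ≤ 4. Conversely, {0, 1, 2, 3, 4} is a clique of size 5, and the vertices of any clique must share a bag in every tree decomposition; so some bag has ≥ 5 vertices and tw(G) ≥ 4. Combining the bounds, tw(G) = 4.

4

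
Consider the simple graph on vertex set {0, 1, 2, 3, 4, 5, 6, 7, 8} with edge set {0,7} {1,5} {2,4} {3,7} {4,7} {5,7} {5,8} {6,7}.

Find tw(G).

1

A width-1 tree decomposition is:
Bags: B1 = {5, 7}  B2 = {4, 7}  B3 = {2, 4}  B4 = {1, 5}  B5 = {3, 7}  B6 = {6, 7}  B7 = {0, 7}  B8 = {5, 8}
Tree: B1–B2, B2–B3, B1–B4, B1–B5, B5–B6, B1–B7, B1–B8
The largest bag has 2 vertices, giving width 1; this decomposition certifies tw(G) ≤ 1. Any graph with an edge has treewidth ≥ 1, and G has the edge 5–7. The upper and lower bounds meet at 1, so that is the treewidth.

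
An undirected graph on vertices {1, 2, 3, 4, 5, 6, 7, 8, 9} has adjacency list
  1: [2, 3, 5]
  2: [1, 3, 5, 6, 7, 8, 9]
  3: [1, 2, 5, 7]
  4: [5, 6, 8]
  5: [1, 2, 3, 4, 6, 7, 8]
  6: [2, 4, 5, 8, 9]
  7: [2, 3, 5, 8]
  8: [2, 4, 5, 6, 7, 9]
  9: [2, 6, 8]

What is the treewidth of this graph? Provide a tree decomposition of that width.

Every bag has size at most 4, so the width is 4 − 1 = 3 and tw(G) ≤ 3. On the other hand G contains the 4-clique {2, 6, 8, 9}. A clique must lie in a single bag of any decomposition, so no decomposition can have width below 3. Therefore the treewidth is 3.

Treewidth 3.
One such decomposition:
Bags: B1 = {4, 5, 6, 8}  B2 = {2, 5, 6, 8}  B3 = {2, 6, 8, 9}  B4 = {2, 5, 7, 8}  B5 = {2, 3, 5, 7}  B6 = {1, 2, 3, 5}
Tree: B1–B2, B2–B3, B2–B4, B4–B5, B5–B6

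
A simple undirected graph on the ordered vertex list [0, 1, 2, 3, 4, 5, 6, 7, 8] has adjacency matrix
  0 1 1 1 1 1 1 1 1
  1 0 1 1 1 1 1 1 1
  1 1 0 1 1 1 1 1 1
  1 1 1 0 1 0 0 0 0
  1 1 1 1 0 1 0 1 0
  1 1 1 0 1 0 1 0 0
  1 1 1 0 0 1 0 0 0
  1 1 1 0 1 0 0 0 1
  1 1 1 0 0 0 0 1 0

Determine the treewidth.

A width-4 tree decomposition is:
Bags: B1 = {0, 1, 2, 4, 5}  B2 = {0, 1, 2, 4, 7}  B3 = {0, 1, 2, 7, 8}  B4 = {0, 1, 2, 3, 4}  B5 = {0, 1, 2, 5, 6}
Tree: B1–B2, B2–B3, B2–B4, B1–B5
The largest bag has 5 vertices, giving width 4; this decomposition certifies tw(G) ≤ 4. On the other hand G contains the 5-clique {0, 1, 2, 7, 8}. A clique must lie in a single bag of any decomposition, so no decomposition can have width below 4. Combining the bounds, tw(G) = 4.

4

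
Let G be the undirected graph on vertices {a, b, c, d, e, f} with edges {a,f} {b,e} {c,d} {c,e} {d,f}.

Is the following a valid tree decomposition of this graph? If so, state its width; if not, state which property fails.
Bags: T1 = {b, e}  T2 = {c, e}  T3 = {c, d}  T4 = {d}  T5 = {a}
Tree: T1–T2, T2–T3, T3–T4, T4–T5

A tree decomposition must satisfy three properties: every vertex lies in some bag; for every edge, both endpoints lie together in some bag; and for every vertex, the bags containing it form a connected subtree. Here vertex f appears in no bag, so the decomposition is invalid.

No — vertex f appears in no bag.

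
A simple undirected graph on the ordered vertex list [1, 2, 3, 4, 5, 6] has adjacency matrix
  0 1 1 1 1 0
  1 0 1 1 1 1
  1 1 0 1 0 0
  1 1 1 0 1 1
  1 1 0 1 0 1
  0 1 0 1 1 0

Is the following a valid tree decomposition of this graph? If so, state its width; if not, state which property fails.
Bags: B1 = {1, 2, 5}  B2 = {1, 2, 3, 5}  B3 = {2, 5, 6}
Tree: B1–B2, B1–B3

No — vertex 4 appears in no bag.

A tree decomposition must satisfy three properties: every vertex lies in some bag; for every edge, both endpoints lie together in some bag; and for every vertex, the bags containing it form a connected subtree. Here vertex 4 appears in no bag, so the decomposition is invalid.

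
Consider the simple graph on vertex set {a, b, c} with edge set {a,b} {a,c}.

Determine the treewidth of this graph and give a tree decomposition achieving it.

Treewidth 1.
Bags: B1 = {a, b}  B2 = {a, c}
Tree: B1–B2

Each bag holds 2 vertices, so the decomposition has width 1, which upper-bounds the treewidth. G has an edge, so its treewidth is at least 1. Combining the bounds, tw(G) = 1.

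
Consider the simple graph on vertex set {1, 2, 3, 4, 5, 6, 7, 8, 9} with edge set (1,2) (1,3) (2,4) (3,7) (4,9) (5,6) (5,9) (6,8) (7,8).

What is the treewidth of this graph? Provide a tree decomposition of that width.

Treewidth 2.
One such decomposition:
Bags: B1 = {1, 2, 4}  B2 = {1, 4, 9}  B3 = {1, 5, 9}  B4 = {1, 5, 6}  B5 = {1, 6, 8}  B6 = {1, 7, 8}  B7 = {1, 3, 7}
Tree: B1–B2, B2–B3, B3–B4, B4–B5, B5–B6, B6–B7

Each bag holds 3 vertices, so the decomposition has width 2, which upper-bounds the treewidth. For the lower bound, G contains the cycle 1–2–4–9–5–6–8–7–3–1, so G is not a forest; only forests have treewidth ≤ 1, hence tw(G) ≥ 2. Therefore the treewidth is 2.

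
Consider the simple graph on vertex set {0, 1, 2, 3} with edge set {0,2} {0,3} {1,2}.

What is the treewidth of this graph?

1

A width-1 tree decomposition is:
Bags: B1 = {1, 2}  B2 = {0, 2}  B3 = {0, 3}
Tree: B1–B2, B2–B3
Every bag has size at most 2, so the width is 2 − 1 = 1 and tw(G) ≤ 1. G has an edge, so its treewidth is at least 1. Combining the bounds, tw(G) = 1.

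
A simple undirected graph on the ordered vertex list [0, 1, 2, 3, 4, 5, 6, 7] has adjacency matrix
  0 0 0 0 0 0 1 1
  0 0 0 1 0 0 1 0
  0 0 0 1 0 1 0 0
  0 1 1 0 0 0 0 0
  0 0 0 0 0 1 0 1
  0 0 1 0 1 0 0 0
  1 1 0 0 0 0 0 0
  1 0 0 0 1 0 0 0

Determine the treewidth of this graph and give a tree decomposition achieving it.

The largest bag has 3 vertices, giving width 2; this decomposition certifies tw(G) ≤ 2. Since 7–0–6–1–3–2–5–4–7 is a cycle in G, G is not acyclic. Forests are exactly the graphs of treewidth ≤ 1, so tw(G) ≥ 2. Hence tw(G) = 2 exactly.

Treewidth 2.
One such decomposition:
Bags: B1 = {0, 6, 7}  B2 = {1, 6, 7}  B3 = {1, 3, 7}  B4 = {2, 3, 7}  B5 = {2, 5, 7}  B6 = {4, 5, 7}
Tree: B1–B2, B2–B3, B3–B4, B4–B5, B5–B6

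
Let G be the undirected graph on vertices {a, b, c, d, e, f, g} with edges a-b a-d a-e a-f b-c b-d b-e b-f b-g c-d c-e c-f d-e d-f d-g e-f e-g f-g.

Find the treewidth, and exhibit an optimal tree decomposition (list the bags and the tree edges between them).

Every bag has size at most 5, so the width is 5 − 1 = 4 and tw(G) ≤ 4. Conversely, {b, d, e, f, g} is a clique of size 5, and the vertices of any clique must share a bag in every tree decomposition; so some bag has ≥ 5 vertices and tw(G) ≥ 4. Therefore the treewidth is 4.

Treewidth 4.
One such decomposition:
Bags: B1 = {b, c, d, e, f}  B2 = {a, b, d, e, f}  B3 = {b, d, e, f, g}
Tree: B1–B2, B1–B3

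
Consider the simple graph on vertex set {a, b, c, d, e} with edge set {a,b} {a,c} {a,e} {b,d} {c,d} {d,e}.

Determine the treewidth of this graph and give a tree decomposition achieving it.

Every bag has size at most 3, so the width is 3 − 1 = 2 and tw(G) ≤ 2. Since e–a–c–d–e is a cycle in G, G is not acyclic. Forests are exactly the graphs of treewidth ≤ 1, so tw(G) ≥ 2. Therefore the treewidth is 2.

Treewidth 2.
One such decomposition:
Bags: B1 = {a, d, e}  B2 = {a, c, d}  B3 = {a, b, d}
Tree: B1–B2, B2–B3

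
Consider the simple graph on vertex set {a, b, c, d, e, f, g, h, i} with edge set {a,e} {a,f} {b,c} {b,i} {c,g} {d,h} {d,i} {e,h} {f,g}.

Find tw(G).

2

A width-2 tree decomposition is:
Bags: B1 = {a, e, f}  B2 = {e, f, g}  B3 = {c, e, g}  B4 = {b, c, e}  B5 = {b, e, i}  B6 = {d, e, i}  B7 = {d, e, h}
Tree: B1–B2, B2–B3, B3–B4, B4–B5, B5–B6, B6–B7
Each bag holds 3 vertices, so the decomposition has width 2, which upper-bounds the treewidth. For the lower bound, G contains the cycle e–a–f–g–c–b–i–d–h–e, so G is not a forest; only forests have treewidth ≤ 1, hence tw(G) ≥ 2. Hence tw(G) = 2 exactly.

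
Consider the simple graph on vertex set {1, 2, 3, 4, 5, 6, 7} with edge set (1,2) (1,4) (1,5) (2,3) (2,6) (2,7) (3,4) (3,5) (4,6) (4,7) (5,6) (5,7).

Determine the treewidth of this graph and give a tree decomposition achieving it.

Treewidth 3.
One such decomposition:
Bags: B1 = {2, 3, 4, 5}  B2 = {1, 2, 4, 5}  B3 = {2, 4, 5, 6}  B4 = {2, 4, 5, 7}
Tree: B1–B2, B2–B3, B3–B4

Each bag holds 4 vertices, so the decomposition has width 3, which upper-bounds the treewidth. For the lower bound: the 4 vertex sets {2,3}, {1,4}, {5}, {6} are disjoint, each induces a connected subgraph, and every pair is joined by at least one edge of G. Contracting each set to a single vertex therefore yields K_{4} as a minor, and since treewidth is minor-monotone, tw(G) ≥ tw(K_{4}) = 3. Therefore the treewidth is 3.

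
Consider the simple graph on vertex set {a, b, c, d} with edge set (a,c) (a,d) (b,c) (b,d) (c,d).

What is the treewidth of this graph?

A width-2 tree decomposition is:
Bags: B1 = {a, c, d}  B2 = {b, c, d}
Tree: B1–B2
Every bag has size at most 3, so the width is 3 − 1 = 2 and tw(G) ≤ 2. Conversely, {a, c, d} is a clique of size 3, and the vertices of any clique must share a bag in every tree decomposition; so some bag has ≥ 3 vertices and tw(G) ≥ 2. Combining the bounds, tw(G) = 2.

2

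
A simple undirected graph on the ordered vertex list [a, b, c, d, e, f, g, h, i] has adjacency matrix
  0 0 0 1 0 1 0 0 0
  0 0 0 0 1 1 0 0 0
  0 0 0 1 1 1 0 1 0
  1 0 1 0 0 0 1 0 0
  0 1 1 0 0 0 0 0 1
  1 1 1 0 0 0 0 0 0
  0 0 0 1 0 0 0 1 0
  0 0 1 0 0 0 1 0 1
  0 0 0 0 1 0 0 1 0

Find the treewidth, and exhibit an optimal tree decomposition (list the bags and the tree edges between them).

The largest bag has 4 vertices, giving width 3; this decomposition certifies tw(G) ≤ 3. For the lower bound: the 4 vertex sets {a,d,g}, {h}, {c}, {b,e,f,i} are disjoint, each induces a connected subgraph, and every pair is joined by at least one edge of G. Contracting each set to a single vertex therefore yields K_{4} as a minor, and since treewidth is minor-monotone, tw(G) ≥ tw(K_{4}) = 3. The upper and lower bounds meet at 3, so that is the treewidth.

Treewidth 3.
One such decomposition:
Bags: B1 = {a, d, g, h}  B2 = {a, c, d, h}  B3 = {a, c, f, h}  B4 = {c, f, h, i}  B5 = {c, e, f, i}  B6 = {b, e, f, i}
Tree: B1–B2, B2–B3, B3–B4, B4–B5, B5–B6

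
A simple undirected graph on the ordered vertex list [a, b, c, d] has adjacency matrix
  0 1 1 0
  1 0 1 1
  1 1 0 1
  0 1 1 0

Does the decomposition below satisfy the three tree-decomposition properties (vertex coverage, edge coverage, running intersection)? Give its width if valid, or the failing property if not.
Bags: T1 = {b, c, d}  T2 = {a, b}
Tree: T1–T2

A tree decomposition must satisfy three properties: every vertex lies in some bag; for every edge, both endpoints lie together in some bag; and for every vertex, the bags containing it form a connected subtree. Here edge (c,a) lies in no bag, so the decomposition is invalid.

No — edge (c,a) lies in no bag.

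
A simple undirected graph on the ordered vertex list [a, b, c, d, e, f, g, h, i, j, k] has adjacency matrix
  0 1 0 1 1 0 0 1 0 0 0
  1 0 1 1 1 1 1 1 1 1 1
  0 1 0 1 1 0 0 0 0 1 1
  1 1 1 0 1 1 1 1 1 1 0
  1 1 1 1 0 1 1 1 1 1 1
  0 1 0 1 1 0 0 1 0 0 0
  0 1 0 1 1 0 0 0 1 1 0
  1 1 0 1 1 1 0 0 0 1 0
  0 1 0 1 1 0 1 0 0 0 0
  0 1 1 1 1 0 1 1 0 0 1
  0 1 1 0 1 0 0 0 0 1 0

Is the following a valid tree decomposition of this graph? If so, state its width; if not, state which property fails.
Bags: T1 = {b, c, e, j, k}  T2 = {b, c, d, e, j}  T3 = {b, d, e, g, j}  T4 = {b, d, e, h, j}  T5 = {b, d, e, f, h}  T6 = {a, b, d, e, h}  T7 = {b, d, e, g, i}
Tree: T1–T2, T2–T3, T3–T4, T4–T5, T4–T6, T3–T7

Checking the three conditions: (i) the bags cover all of {a, b, c, d, e, f, g, h, i, j, k}; (ii) for each edge, some bag contains both endpoints; (iii) the bags containing any fixed vertex form a subtree. All hold, so the decomposition is valid with width 5 − 1 = 4.

Yes; width 4.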